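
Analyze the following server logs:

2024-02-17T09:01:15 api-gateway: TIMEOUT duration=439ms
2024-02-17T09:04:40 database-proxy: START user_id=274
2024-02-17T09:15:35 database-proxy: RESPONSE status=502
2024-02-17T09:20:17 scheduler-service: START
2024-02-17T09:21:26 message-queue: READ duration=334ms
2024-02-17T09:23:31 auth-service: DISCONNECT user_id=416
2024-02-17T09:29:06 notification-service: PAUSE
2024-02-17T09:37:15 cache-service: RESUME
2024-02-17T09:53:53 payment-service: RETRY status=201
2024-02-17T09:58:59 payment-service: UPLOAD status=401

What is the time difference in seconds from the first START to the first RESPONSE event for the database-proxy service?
655

To find the time between events:

1. Locate the first START event for database-proxy: 2024-02-17T09:04:40
2. Locate the first RESPONSE event for database-proxy: 2024-02-17T09:15:35
3. Calculate the difference: 2024-02-17T09:15:35 - 2024-02-17T09:04:40 = 655 seconds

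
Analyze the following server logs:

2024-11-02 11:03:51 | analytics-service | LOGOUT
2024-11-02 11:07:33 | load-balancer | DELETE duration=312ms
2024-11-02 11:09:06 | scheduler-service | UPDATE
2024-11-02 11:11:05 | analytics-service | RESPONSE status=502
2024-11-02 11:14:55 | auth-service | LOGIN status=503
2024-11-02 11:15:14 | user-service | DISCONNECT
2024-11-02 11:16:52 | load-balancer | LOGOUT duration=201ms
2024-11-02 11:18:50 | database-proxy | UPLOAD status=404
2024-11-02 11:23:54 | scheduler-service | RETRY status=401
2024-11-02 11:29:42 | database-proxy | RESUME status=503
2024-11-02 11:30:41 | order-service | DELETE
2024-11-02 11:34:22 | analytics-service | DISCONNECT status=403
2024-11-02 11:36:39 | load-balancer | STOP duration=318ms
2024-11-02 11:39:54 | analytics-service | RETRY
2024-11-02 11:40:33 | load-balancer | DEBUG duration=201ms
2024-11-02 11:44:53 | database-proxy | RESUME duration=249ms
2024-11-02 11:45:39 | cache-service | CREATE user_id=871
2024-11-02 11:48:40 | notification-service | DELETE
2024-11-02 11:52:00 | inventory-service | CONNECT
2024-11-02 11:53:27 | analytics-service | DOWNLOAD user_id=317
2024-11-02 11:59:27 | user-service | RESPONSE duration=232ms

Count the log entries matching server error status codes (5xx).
3

To find matching entries:

1. Pattern to match: server error status codes (5xx)
2. Scan each log entry for the pattern
3. Count matches: 3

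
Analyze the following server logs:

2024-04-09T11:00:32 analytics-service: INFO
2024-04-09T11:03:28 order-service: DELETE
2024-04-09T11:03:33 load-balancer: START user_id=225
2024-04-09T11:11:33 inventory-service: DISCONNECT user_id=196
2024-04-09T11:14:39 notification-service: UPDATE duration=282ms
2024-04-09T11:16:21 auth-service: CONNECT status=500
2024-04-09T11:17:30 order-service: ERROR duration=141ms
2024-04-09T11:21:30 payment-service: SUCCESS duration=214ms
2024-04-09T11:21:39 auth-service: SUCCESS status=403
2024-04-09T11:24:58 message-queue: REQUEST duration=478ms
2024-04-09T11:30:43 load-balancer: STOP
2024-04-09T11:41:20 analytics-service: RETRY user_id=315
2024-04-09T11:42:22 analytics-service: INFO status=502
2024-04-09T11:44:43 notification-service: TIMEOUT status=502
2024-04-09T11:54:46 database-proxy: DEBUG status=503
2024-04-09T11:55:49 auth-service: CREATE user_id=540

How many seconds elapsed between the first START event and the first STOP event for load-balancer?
1630

To find the time between events:

1. Locate the first START event for load-balancer: 2024-04-09T11:03:33
2. Locate the first STOP event for load-balancer: 2024-04-09T11:30:43
3. Calculate the difference: 2024-04-09T11:30:43 - 2024-04-09T11:03:33 = 1630 seconds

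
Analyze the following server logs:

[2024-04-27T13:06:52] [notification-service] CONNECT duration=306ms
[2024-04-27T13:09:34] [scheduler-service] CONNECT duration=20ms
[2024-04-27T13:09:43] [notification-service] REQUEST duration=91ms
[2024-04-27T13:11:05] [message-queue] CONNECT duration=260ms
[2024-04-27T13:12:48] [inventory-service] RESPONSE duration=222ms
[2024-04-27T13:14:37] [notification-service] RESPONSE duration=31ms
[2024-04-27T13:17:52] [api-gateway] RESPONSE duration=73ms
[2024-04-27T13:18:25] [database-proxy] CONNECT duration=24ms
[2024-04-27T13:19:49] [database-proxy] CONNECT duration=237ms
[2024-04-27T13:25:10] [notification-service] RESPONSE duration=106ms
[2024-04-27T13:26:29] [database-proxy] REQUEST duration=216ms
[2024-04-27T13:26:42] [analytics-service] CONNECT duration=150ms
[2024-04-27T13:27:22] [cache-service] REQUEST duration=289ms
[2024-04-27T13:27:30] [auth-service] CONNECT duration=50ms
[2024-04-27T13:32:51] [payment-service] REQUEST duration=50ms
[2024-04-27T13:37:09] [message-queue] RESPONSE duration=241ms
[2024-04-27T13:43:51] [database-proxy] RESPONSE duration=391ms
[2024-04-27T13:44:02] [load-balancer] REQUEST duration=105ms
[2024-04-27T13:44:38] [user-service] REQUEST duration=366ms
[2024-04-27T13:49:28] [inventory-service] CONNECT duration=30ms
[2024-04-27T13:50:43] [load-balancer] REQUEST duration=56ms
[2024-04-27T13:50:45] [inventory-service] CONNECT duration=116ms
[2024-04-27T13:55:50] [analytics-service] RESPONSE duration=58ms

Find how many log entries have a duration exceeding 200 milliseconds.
9

To count timeouts:

1. Threshold: 200ms
2. Extract duration from each log entry
3. Count entries where duration > 200
4. Timeout count: 9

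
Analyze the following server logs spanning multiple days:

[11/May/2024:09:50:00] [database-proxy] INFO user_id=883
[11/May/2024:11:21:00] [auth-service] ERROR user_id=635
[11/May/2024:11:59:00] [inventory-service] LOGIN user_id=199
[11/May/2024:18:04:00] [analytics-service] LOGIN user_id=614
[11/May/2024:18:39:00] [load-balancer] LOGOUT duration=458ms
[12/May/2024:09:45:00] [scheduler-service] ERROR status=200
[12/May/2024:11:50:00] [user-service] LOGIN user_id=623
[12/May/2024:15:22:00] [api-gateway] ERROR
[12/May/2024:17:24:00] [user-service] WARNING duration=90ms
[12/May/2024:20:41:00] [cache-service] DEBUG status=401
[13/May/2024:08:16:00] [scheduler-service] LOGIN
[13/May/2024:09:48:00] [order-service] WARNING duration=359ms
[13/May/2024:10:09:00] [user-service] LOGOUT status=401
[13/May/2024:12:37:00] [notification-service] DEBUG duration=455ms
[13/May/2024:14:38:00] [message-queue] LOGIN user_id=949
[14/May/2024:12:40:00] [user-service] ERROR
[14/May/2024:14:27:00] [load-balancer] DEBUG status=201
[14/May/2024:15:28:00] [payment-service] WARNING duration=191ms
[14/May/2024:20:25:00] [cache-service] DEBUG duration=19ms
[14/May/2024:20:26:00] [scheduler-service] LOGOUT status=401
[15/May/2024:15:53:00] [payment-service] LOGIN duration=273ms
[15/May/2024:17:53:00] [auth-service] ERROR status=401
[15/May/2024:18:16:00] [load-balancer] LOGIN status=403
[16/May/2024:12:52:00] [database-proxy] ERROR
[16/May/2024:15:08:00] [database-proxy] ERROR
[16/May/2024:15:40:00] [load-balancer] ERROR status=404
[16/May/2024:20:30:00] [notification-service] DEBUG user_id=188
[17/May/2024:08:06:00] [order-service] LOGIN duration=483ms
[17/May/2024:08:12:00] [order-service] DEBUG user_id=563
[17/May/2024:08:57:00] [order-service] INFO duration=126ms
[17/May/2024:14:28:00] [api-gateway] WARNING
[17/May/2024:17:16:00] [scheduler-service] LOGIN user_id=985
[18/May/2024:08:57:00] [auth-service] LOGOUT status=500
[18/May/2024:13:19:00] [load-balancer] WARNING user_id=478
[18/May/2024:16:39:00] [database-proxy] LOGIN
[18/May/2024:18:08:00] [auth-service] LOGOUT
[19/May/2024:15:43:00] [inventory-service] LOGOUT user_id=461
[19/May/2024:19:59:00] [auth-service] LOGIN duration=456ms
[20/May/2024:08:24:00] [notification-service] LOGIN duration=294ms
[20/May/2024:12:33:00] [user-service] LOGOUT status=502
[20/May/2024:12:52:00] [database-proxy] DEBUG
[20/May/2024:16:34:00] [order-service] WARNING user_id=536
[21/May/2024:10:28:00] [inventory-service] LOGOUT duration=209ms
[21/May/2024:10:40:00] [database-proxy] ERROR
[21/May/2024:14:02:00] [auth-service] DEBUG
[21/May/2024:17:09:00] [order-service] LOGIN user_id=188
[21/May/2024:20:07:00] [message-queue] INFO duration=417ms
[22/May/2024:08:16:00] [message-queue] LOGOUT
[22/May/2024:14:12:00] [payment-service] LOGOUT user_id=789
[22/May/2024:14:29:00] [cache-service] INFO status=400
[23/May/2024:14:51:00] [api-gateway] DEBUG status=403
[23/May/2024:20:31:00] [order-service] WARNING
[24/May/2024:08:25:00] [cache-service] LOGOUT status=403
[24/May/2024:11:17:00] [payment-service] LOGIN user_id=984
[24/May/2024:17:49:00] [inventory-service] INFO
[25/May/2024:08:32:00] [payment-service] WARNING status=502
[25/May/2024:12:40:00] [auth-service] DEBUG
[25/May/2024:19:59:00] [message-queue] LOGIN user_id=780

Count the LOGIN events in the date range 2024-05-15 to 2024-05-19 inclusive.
6

To filter by date range:

1. Date range: 2024-05-15 through 2024-05-19, both dates inclusive
2. Filter for LOGIN events whose date falls in this range
3. Count matching events: 6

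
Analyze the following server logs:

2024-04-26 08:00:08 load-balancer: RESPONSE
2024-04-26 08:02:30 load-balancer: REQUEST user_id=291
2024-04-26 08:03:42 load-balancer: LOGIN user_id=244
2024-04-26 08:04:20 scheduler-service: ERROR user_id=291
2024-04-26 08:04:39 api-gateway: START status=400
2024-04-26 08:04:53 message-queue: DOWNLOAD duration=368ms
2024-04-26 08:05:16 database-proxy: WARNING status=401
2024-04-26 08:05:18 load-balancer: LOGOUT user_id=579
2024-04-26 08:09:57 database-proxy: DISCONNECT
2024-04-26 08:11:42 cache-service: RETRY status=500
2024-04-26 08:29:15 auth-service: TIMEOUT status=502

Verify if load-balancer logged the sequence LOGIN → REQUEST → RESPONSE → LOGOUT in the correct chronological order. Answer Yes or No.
No

To verify sequence order:

1. Find all events in sequence LOGIN → REQUEST → RESPONSE → LOGOUT for load-balancer
2. Extract their timestamps
3. Check if timestamps are in ascending order
4. Result: No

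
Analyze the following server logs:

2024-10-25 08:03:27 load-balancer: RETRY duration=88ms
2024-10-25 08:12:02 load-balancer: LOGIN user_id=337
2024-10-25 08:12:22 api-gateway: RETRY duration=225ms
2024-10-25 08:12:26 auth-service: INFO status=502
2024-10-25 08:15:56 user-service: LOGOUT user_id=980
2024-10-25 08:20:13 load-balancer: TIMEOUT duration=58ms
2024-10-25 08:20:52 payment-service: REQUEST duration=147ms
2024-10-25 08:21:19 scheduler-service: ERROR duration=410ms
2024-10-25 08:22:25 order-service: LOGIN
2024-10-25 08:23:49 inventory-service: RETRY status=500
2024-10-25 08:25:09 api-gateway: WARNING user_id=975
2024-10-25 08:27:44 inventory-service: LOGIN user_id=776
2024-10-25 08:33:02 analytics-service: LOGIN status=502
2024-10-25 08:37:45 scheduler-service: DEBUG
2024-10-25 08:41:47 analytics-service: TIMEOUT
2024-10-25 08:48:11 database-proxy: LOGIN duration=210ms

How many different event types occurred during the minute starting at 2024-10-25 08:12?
3

To count unique event types:

1. Filter events in the minute starting at 2024-10-25 08:12
2. Extract event types from matching entries
3. Count unique types: 3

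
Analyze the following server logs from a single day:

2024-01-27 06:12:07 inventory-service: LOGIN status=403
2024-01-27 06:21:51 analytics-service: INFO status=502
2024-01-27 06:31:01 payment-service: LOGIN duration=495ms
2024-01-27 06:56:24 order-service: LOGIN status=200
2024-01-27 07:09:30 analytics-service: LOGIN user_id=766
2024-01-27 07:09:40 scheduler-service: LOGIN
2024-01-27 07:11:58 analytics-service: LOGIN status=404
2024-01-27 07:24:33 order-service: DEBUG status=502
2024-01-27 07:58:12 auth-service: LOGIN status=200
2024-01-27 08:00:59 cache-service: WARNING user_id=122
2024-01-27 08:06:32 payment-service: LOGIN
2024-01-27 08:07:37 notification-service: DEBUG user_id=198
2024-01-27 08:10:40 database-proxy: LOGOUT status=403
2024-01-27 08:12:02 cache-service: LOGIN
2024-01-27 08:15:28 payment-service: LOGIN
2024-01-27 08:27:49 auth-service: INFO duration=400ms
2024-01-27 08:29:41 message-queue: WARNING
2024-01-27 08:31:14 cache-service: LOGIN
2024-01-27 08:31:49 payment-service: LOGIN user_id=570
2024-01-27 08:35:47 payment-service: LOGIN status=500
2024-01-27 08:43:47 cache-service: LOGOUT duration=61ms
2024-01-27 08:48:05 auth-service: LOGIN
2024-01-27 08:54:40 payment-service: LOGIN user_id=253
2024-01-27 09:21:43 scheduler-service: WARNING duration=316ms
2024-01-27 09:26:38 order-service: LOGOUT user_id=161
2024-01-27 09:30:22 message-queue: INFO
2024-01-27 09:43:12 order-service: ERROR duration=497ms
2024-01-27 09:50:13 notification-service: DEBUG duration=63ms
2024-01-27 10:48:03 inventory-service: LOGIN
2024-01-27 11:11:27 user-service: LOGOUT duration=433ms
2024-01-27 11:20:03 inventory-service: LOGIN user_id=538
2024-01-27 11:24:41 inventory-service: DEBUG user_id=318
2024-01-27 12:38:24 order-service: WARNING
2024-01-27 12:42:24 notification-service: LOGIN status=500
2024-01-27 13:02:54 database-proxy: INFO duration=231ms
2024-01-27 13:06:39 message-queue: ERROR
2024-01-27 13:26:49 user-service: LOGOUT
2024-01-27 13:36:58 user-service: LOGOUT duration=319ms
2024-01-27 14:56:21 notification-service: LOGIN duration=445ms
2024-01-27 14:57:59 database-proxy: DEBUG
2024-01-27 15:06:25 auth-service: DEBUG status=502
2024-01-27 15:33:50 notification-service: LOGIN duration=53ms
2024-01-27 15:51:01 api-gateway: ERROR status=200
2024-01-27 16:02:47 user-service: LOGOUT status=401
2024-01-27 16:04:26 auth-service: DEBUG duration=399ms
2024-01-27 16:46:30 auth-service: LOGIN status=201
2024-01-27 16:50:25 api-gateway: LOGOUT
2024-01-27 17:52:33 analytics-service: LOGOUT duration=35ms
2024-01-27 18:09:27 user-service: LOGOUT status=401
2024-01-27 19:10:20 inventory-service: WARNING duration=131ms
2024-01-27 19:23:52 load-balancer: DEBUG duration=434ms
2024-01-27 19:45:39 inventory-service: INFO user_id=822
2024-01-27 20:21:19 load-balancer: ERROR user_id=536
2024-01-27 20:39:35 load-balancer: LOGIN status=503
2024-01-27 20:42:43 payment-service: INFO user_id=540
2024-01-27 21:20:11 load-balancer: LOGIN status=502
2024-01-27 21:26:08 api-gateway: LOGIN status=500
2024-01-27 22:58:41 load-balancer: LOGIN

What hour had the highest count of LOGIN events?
8

To find the peak hour:

1. Group all LOGIN events by hour
2. Count events in each hour
3. Find hour with maximum count
4. Peak hour: 8 (with 8 events)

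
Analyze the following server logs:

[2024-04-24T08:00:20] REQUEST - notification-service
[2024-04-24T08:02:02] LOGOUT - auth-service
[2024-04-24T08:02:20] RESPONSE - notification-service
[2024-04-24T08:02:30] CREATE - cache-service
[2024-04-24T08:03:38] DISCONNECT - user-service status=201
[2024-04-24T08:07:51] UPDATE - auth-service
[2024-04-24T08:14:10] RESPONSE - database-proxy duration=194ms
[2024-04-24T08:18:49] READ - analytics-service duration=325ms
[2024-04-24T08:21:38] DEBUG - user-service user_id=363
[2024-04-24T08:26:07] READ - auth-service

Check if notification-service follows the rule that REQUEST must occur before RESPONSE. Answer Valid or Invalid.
Valid

To validate ordering:

1. Required order: REQUEST → RESPONSE
2. Rule: REQUEST must occur before RESPONSE
3. Check actual order of events for notification-service
4. Result: Valid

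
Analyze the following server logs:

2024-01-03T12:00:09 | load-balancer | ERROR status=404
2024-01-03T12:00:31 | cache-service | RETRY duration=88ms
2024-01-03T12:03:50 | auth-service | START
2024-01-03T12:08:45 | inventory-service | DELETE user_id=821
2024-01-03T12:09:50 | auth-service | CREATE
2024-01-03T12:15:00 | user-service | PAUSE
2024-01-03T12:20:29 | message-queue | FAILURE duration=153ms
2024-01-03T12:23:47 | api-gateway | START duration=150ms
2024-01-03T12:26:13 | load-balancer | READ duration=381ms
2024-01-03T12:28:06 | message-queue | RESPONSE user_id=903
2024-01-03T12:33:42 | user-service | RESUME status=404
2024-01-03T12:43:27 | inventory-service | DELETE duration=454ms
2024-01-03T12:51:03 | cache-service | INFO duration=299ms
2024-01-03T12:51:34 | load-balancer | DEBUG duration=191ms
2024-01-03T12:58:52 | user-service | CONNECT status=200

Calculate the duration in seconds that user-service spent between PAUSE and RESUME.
1122

To calculate state duration:

1. Find PAUSE event for user-service: 2024-01-03T12:15:00
2. Find RESUME event for user-service: 2024-01-03T12:33:42
3. Calculate duration: 2024-01-03T12:33:42 - 2024-01-03T12:15:00 = 1122 seconds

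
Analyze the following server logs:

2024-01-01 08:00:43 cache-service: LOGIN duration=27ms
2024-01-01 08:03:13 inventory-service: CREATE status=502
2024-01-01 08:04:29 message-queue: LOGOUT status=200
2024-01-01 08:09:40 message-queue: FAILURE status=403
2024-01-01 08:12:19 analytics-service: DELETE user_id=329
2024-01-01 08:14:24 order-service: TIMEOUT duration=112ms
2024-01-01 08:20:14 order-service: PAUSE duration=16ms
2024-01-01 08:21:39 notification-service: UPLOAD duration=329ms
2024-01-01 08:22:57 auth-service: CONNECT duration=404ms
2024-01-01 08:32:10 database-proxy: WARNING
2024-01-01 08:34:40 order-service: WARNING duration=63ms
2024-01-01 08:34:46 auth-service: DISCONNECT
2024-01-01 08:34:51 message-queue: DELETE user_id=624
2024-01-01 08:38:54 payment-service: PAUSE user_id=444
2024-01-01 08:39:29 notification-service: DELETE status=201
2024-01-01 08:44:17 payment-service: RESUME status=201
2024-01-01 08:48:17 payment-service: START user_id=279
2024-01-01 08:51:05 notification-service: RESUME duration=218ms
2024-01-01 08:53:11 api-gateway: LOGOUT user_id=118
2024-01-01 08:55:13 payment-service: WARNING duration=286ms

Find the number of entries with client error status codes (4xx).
1

To find matching entries:

1. Pattern to match: client error status codes (4xx)
2. Scan each log entry for the pattern
3. Count matches: 1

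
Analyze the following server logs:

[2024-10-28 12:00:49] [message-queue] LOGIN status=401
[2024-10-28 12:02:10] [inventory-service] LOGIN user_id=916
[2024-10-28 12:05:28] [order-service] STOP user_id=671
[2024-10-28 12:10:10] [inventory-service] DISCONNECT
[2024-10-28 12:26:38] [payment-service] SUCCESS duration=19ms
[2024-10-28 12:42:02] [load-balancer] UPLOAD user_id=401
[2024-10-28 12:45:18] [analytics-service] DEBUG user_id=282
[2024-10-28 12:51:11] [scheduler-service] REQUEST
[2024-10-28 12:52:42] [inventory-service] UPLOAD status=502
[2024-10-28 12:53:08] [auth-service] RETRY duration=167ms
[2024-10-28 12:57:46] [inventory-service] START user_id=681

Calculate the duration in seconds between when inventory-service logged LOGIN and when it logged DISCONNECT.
480

To find the time between events:

1. Locate the first LOGIN event for inventory-service: 2024-10-28 12:02:10
2. Locate the first DISCONNECT event for inventory-service: 2024-10-28 12:10:10
3. Calculate the difference: 2024-10-28 12:10:10 - 2024-10-28 12:02:10 = 480 seconds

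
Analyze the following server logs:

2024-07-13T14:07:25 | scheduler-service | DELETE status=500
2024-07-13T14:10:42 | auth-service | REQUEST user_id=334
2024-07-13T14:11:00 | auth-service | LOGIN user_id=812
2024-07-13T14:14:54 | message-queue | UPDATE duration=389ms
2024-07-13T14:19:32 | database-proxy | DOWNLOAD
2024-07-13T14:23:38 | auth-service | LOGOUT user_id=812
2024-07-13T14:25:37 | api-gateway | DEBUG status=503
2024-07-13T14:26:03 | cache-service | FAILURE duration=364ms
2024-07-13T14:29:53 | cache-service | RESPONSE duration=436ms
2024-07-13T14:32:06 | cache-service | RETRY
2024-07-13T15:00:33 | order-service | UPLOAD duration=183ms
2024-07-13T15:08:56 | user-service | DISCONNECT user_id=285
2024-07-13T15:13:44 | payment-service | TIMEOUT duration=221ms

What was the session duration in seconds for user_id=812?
758

To calculate session duration:

1. Find LOGIN event for user_id=812: 2024-07-13T14:11:00
2. Find LOGOUT event for user_id=812: 2024-07-13T14:23:38
3. Session duration: 2024-07-13T14:23:38 - 2024-07-13T14:11:00 = 758 seconds (12 minutes)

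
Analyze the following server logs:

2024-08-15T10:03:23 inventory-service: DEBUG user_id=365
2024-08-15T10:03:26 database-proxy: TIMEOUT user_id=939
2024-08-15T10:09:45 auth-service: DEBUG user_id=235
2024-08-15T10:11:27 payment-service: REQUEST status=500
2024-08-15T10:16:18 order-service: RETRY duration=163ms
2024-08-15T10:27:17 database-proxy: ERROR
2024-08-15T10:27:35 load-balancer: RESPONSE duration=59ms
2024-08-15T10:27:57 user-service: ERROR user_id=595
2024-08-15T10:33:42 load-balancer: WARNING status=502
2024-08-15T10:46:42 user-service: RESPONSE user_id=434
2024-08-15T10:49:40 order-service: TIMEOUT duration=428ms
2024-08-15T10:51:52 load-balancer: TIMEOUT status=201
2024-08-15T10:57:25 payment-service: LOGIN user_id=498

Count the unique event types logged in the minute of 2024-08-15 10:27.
2

To count unique event types:

1. Filter events in the minute starting at 2024-08-15 10:27
2. Extract event types from matching entries
3. Count unique types: 2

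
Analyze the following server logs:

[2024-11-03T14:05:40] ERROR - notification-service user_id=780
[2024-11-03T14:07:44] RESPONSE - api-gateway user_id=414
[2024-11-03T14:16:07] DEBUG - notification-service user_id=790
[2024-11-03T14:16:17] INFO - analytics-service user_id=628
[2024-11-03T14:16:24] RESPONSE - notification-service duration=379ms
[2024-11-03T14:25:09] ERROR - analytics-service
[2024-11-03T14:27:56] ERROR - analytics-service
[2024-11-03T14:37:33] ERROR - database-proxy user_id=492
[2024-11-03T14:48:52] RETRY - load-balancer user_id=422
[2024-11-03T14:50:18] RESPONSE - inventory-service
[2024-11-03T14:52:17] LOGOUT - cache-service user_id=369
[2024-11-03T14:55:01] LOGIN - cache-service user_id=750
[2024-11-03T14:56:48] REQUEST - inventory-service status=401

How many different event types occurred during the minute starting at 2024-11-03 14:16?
3

To count unique event types:

1. Filter events in the minute starting at 2024-11-03 14:16
2. Extract event types from matching entries
3. Count unique types: 3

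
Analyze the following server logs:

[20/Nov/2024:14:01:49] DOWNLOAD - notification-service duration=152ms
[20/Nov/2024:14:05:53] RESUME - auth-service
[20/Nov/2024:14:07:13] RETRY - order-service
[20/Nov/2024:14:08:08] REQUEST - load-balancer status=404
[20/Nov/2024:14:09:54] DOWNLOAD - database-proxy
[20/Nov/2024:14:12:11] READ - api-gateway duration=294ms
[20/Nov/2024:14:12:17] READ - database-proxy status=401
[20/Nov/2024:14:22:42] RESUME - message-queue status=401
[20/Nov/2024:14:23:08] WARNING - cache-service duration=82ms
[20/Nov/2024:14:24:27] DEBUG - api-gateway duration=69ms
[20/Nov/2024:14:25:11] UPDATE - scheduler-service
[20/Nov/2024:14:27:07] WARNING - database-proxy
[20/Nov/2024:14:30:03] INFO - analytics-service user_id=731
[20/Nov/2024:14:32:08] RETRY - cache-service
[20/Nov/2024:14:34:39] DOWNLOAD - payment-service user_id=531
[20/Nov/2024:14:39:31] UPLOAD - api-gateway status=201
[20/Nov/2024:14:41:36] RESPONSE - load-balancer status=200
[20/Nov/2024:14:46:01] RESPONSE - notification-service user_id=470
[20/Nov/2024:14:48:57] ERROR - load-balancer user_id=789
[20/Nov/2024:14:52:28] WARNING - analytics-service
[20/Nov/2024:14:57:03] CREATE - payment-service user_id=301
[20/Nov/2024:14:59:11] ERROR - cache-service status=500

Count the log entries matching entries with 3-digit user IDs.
5

To find matching entries:

1. Pattern to match: entries with 3-digit user IDs
2. Scan each log entry for the pattern
3. Count matches: 5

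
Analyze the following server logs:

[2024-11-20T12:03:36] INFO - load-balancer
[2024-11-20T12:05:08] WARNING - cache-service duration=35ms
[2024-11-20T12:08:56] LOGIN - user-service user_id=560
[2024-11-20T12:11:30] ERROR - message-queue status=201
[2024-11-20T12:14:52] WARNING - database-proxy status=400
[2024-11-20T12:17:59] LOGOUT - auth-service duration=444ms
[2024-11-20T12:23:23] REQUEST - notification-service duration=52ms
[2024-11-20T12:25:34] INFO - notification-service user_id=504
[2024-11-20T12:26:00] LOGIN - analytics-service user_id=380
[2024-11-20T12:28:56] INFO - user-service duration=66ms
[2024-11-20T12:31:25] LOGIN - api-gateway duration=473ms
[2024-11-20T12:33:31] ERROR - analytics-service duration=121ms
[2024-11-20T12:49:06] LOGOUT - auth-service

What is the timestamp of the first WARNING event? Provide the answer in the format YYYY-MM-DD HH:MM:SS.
2024-11-20 12:05:08

To find the first event:

1. Filter for all WARNING events
2. Sort by timestamp
3. Select the first one
4. Timestamp: 2024-11-20 12:05:08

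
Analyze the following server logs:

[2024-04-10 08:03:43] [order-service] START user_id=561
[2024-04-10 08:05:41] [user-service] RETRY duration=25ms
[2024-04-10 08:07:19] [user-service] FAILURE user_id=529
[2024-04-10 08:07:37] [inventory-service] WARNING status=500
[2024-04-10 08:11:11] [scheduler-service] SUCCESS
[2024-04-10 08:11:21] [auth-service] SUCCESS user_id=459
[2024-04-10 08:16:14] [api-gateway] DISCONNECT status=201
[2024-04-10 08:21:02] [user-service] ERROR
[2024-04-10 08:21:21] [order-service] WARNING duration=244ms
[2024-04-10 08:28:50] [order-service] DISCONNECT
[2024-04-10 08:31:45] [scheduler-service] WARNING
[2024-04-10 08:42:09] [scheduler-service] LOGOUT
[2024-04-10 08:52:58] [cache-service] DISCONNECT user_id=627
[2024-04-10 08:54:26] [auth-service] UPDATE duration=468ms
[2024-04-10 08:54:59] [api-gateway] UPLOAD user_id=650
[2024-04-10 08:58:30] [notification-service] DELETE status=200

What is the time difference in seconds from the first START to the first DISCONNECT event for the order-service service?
1507

To find the time between events:

1. Locate the first START event for order-service: 2024-04-10 08:03:43
2. Locate the first DISCONNECT event for order-service: 2024-04-10 08:28:50
3. Calculate the difference: 2024-04-10 08:28:50 - 2024-04-10 08:03:43 = 1507 seconds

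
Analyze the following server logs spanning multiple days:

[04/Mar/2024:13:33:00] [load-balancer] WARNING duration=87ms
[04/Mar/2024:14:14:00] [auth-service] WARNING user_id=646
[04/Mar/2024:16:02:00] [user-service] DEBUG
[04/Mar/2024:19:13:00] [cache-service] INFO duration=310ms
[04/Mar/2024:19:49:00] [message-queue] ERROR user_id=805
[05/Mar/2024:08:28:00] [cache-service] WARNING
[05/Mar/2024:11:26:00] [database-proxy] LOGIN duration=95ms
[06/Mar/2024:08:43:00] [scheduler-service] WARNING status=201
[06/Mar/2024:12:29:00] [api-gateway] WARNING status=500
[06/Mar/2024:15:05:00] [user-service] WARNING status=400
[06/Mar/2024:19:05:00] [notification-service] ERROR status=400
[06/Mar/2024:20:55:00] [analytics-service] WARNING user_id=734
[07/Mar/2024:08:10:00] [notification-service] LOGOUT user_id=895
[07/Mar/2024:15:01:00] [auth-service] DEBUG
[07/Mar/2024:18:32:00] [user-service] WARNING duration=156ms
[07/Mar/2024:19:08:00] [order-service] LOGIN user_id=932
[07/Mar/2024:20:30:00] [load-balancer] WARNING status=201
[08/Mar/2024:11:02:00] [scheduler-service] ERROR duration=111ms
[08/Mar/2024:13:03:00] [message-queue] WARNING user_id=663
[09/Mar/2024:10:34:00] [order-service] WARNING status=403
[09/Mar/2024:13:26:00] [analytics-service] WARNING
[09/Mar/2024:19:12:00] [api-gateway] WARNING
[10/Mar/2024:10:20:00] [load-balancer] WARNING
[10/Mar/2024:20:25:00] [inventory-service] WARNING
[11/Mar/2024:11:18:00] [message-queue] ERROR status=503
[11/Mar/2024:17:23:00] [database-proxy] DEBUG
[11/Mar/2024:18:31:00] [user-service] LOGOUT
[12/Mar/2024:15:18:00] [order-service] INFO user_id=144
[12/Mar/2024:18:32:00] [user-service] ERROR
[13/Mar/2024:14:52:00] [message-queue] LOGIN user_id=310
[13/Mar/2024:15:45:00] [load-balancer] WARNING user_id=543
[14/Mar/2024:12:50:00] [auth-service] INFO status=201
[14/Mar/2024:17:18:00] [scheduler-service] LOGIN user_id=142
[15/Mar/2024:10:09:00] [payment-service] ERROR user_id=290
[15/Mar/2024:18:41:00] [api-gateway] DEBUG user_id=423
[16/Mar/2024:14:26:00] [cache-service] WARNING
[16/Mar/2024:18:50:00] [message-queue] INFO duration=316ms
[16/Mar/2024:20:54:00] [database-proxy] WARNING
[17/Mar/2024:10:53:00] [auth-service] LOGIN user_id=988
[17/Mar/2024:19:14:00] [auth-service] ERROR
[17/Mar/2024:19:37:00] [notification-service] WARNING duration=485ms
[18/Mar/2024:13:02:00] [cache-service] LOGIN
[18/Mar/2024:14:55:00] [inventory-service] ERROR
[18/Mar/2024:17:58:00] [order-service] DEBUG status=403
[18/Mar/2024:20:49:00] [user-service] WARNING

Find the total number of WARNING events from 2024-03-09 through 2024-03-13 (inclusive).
6

To filter by date range:

1. Date range: 2024-03-09 through 2024-03-13, both dates inclusive
2. Filter for WARNING events whose date falls in this range
3. Count matching events: 6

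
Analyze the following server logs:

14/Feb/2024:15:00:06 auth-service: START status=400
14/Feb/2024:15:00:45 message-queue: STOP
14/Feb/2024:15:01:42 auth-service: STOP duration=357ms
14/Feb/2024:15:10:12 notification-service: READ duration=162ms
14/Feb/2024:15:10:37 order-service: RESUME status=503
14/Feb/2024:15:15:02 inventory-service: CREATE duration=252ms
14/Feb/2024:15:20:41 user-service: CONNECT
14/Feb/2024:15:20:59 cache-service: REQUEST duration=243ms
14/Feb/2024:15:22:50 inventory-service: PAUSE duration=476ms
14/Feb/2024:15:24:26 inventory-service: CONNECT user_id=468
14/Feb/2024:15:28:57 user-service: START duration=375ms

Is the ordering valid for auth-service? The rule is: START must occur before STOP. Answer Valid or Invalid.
Valid

To validate ordering:

1. Required order: START → STOP
2. Rule: START must occur before STOP
3. Check actual order of events for auth-service
4. Result: Valid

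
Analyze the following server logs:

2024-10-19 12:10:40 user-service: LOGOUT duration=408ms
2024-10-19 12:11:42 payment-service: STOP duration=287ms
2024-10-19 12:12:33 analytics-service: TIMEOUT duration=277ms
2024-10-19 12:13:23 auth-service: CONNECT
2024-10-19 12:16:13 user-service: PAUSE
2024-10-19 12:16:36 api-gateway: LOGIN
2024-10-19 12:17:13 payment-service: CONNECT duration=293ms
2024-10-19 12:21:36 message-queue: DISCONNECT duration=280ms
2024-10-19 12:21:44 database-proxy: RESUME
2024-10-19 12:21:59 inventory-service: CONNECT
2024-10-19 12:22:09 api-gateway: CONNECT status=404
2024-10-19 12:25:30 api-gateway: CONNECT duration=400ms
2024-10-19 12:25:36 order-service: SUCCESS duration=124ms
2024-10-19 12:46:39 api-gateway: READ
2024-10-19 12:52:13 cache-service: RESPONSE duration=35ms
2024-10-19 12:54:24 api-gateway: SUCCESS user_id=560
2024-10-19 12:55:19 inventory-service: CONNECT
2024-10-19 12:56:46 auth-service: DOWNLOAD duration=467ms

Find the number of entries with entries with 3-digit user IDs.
1

To find matching entries:

1. Pattern to match: entries with 3-digit user IDs
2. Scan each log entry for the pattern
3. Count matches: 1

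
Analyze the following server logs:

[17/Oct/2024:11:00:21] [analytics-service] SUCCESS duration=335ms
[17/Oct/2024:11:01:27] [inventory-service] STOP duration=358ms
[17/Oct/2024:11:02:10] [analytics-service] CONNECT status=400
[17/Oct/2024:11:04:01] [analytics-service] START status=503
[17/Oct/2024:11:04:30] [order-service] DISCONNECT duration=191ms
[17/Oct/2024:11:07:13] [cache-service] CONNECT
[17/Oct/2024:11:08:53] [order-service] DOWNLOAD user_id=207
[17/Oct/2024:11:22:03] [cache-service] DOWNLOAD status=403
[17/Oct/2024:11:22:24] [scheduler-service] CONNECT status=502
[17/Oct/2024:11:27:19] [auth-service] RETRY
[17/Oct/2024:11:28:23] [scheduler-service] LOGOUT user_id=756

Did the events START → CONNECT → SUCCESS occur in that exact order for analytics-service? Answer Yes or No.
No

To verify sequence order:

1. Find all events in sequence START → CONNECT → SUCCESS for analytics-service
2. Extract their timestamps
3. Check if timestamps are in ascending order
4. Result: No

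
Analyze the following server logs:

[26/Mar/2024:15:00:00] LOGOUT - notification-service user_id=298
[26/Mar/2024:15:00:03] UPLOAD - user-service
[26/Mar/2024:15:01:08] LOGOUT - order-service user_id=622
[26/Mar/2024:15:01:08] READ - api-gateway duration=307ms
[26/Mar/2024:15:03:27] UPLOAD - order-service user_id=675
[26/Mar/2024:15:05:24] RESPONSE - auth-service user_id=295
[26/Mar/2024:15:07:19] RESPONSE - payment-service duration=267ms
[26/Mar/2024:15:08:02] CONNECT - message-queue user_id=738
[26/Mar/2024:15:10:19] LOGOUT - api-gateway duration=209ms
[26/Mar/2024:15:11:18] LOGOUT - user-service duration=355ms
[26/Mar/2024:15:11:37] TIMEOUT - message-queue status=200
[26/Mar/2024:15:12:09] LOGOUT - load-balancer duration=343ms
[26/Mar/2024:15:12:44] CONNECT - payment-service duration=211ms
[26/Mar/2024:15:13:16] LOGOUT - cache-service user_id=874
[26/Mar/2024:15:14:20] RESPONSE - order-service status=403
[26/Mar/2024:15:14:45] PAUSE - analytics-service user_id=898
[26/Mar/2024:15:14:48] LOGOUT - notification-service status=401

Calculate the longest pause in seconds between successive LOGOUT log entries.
551

To find the longest gap:

1. Extract all LOGOUT events in chronological order
2. Calculate time differences between consecutive events
3. Find the maximum difference
4. Longest gap: 551 seconds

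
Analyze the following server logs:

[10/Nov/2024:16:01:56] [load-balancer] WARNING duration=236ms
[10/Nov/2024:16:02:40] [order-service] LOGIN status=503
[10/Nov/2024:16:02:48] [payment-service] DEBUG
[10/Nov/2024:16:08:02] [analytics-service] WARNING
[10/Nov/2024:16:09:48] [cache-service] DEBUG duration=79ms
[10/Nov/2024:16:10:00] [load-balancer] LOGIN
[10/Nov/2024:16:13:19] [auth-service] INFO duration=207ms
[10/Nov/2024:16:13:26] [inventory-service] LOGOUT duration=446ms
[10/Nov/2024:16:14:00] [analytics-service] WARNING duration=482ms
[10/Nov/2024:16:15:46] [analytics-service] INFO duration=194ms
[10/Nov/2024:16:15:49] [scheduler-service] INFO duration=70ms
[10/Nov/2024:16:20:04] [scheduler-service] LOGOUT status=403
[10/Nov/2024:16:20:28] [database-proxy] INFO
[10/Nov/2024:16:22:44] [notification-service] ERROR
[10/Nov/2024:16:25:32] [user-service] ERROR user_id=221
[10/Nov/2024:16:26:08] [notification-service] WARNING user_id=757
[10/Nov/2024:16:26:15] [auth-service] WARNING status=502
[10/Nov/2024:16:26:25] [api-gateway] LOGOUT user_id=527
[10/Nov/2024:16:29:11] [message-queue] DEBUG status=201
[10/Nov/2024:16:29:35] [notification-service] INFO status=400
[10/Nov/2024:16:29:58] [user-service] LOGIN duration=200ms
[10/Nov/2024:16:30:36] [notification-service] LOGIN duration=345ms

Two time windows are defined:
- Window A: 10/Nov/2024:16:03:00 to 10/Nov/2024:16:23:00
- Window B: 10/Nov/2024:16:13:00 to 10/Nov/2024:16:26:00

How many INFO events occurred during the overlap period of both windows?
4

To find overlap events:

1. Window A: 10/Nov/2024:16:03:00 to 10/Nov/2024:16:23:00
2. Window B: 10/Nov/2024:16:13:00 to 10/Nov/2024:16:26:00
3. Overlap period: 10/Nov/2024:16:13:00 to 10/Nov/2024:16:23:00
4. Count INFO events in overlap: 4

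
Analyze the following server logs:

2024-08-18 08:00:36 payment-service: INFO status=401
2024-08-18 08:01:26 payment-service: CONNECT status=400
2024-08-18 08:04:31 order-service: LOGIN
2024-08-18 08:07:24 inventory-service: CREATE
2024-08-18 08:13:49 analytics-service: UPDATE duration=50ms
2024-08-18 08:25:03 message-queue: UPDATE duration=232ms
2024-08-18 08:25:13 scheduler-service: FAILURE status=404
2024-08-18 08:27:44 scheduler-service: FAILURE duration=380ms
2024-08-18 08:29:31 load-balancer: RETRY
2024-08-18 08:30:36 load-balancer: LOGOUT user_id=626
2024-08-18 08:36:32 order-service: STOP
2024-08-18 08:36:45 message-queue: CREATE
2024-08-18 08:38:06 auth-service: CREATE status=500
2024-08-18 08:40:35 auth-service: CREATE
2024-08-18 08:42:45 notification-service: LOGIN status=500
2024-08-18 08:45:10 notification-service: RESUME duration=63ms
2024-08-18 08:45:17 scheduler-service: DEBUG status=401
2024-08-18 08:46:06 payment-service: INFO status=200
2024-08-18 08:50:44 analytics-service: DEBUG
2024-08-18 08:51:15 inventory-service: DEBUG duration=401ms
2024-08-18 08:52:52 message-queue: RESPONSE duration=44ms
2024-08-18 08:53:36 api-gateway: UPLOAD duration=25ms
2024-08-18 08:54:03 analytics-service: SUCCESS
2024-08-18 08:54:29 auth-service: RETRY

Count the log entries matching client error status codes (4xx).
4

To find matching entries:

1. Pattern to match: client error status codes (4xx)
2. Scan each log entry for the pattern
3. Count matches: 4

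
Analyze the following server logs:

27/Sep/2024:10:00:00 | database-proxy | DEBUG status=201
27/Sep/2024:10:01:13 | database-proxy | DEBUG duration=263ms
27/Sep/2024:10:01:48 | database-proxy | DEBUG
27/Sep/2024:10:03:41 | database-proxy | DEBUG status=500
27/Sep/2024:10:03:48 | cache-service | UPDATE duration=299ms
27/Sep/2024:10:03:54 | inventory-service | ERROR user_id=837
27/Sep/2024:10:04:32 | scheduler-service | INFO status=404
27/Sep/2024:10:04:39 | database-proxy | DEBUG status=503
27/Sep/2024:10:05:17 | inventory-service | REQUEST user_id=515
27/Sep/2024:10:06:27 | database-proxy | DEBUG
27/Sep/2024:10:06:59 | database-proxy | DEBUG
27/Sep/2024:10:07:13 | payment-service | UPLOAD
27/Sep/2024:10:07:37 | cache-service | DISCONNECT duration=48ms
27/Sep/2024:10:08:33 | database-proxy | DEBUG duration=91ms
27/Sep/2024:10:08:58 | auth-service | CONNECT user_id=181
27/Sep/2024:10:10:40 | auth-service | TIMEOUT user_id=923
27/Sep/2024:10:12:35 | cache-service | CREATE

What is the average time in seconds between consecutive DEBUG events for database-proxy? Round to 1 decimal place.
73.3

To calculate average interval:

1. Find all DEBUG events for database-proxy in order
2. Calculate time gaps between consecutive events
3. Compute mean of gaps: 513 / 7 = 73.3 seconds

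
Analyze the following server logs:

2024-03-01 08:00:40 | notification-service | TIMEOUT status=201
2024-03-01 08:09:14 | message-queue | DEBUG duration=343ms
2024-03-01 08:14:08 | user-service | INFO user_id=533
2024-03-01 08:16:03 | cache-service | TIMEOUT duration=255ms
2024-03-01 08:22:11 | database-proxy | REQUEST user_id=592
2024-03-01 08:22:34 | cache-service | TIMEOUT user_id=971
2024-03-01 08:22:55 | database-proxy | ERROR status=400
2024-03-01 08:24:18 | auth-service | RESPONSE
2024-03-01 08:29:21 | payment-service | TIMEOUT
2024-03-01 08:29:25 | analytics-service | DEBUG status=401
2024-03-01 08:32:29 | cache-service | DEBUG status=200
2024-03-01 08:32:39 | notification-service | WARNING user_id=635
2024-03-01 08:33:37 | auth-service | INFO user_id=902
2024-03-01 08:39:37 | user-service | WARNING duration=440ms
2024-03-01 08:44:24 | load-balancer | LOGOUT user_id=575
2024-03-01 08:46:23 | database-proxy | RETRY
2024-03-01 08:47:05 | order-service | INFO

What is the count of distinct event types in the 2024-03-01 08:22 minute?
3

To count unique event types:

1. Filter events in the minute starting at 2024-03-01 08:22
2. Extract event types from matching entries
3. Count unique types: 3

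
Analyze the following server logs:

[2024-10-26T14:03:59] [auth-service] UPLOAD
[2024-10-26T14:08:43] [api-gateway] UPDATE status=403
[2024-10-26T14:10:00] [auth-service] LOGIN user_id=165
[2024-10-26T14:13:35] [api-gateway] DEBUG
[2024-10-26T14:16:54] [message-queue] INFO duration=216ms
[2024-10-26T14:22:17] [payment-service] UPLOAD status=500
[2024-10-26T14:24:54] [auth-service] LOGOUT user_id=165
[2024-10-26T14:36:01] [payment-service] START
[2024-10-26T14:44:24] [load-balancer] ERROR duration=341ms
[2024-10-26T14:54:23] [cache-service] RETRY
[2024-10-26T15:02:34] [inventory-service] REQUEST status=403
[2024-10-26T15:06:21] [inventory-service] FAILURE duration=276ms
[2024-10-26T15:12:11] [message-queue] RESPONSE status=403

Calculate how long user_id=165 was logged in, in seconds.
894

To calculate session duration:

1. Find LOGIN event for user_id=165: 2024-10-26T14:10:00
2. Find LOGOUT event for user_id=165: 2024-10-26T14:24:54
3. Session duration: 2024-10-26T14:24:54 - 2024-10-26T14:10:00 = 894 seconds (14 minutes)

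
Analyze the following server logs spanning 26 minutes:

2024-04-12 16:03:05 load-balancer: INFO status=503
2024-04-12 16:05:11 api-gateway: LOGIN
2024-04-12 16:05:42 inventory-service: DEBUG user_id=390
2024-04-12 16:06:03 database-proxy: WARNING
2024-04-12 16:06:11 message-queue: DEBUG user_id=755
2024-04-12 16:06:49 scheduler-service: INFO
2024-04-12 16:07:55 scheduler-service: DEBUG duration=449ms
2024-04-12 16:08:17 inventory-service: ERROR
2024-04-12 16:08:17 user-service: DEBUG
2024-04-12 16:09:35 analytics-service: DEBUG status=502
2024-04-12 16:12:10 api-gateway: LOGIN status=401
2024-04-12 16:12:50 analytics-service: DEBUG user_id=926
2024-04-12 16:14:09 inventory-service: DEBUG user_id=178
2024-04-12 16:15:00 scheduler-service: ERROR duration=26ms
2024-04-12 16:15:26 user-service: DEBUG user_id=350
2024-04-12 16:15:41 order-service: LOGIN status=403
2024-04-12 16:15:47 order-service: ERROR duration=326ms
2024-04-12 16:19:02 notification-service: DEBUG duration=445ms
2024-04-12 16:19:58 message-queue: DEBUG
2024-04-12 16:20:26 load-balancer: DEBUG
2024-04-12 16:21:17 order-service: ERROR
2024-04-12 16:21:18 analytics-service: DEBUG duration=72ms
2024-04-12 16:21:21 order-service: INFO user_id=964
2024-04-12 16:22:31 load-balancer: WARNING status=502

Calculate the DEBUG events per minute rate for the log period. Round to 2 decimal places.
0.46

To calculate the rate:

1. Count total DEBUG events: 12
2. Total time period: 26 minutes
3. Rate = 12 / 26 = 0.46 events per minute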